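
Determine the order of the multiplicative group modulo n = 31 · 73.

2160

φ(31) = 31 − 1 = 30.
φ(73) = 73 − 1 = 72.
Multiply: 30 · 72 = 2160.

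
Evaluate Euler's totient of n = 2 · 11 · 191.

1900

φ(4202) = 4202 · (1 − 1/2) · (1 − 1/11) · (1 − 1/191)
       = 4202 · 1900/4202 = 1900.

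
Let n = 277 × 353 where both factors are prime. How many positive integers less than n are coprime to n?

φ(pq) = (p−1)(q−1) = 276 · 352 = 97152.

97152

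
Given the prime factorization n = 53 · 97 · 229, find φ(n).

φ(1177289) = 1177289 · (1 − 1/53) · (1 − 1/97) · (1 − 1/229)
       = 1177289 · 1138176/1177289 = 1138176.

1138176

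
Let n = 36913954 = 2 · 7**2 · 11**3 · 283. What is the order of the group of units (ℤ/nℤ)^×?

φ(2) = 2 − 1 = 1.
φ(7^2) = 7^1·(7−1) = 7·6 = 42.
φ(11^3) = 11^3 − 11^2 = 1331 − 121 = 1210.
φ(283) = 283 − 1 = 282.
Multiply: 1 · 42 · 1210 · 282 = 14331240.

14331240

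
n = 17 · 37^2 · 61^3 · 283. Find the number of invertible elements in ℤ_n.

1341789027840

φ(17) = 17 − 1 = 16.
φ(37^2) = 37^2 − 37^1 = 1369 − 37 = 1332.
φ(61^3) = 61^3 − 61^2 = 226981 − 3721 = 223260.
φ(283) = 283 − 1 = 282.
Multiply: 16 · 1332 · 223260 · 282 = 1341789027840.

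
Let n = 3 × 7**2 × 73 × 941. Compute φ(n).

5685120

φ(3) = 3 − 1 = 2.
φ(7^2) = 7^2 − 7^1 = 49 − 7 = 42.
φ(73) = 73 − 1 = 72.
φ(941) = 941 − 1 = 940.
Multiply: 2 · 42 · 72 · 940 = 5685120.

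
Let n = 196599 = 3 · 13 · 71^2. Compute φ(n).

119280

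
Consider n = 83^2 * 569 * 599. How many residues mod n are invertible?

2311753184

φ(2347984759) = 2347984759 · (1 − 1/83) · (1 − 1/569) · (1 − 1/599)
       = 2347984759 · 27852448/28288973 = 2311753184.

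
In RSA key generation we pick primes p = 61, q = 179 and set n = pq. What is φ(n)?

10680

φ(n) = (p − 1)(q − 1) = (61−1)(179−1) = 60·178 = 10680.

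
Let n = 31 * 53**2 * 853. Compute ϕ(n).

70443360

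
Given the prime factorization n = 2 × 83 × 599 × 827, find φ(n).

φ(2) = 2 − 1 = 1.
φ(83) = 83 − 1 = 82.
φ(599) = 599 − 1 = 598.
φ(827) = 827 − 1 = 826.
Since φ is multiplicative, φ(82231918) = 1 · 82 · 598 · 826 = 40503736.

40503736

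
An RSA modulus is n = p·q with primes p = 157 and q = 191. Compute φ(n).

29640

φ(pq) = (p−1)(q−1) = 156 · 190 = 29640.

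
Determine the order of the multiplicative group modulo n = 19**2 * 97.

φ(19^2) = 19^2 − 19^1 = 361 − 19 = 342.
φ(97) = 97 − 1 = 96.
Since φ is multiplicative, φ(35017) = 342 · 96 = 32832.

32832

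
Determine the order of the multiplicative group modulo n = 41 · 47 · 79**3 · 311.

277669579200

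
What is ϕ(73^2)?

5256

φ(5329) = 5329 · (1 − 1/73)
       = 5329 · 72/73 = 5256.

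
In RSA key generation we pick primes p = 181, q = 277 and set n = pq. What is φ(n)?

φ(181) = 181 − 1 = 180.
φ(277) = 277 − 1 = 276.
Since φ is multiplicative, φ(50137) = 180 · 276 = 49680.

49680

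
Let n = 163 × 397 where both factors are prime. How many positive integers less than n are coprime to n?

φ(pq) = (p−1)(q−1) = 162 · 396 = 64152.

64152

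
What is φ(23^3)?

11638

φ(12167) = 12167 · (1 − 1/23)
       = 12167 · 22/23 = 11638.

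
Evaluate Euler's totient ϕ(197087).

Factor 197087: 197087 = 11 × 19 × 23 × 41.
φ(197087) = 197087 · (1 − 1/11) · (1 − 1/19) · (1 − 1/23) · (1 − 1/41)
       = 197087 · 158400/197087 = 158400.

158400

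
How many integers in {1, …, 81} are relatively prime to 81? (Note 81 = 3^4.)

54

φ(3^4) = 3^4 − 3^3 = 81 − 27 = 54.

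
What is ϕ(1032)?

1032 = 2^3 × 3 × 43.
φ(1032) = 1032 · (1 − 1/2) · (1 − 1/3) · (1 − 1/43)
       = 1032 · 84/258 = 336.

336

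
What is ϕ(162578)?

162578 = 2 · 13^3 · 37.
φ(2) = 2 − 1 = 1.
φ(13^3) = 13^3 − 13^2 = 2197 − 169 = 2028.
φ(37) = 37 − 1 = 36.
Since φ is multiplicative, φ(162578) = 1 · 2028 · 36 = 73008.

73008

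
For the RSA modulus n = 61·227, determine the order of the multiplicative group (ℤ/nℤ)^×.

13560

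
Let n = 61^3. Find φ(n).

223260

φ(226981) = 226981 · (1 − 1/61)
       = 226981 · 60/61 = 223260.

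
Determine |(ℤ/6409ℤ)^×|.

5376

Factor 6409: 6409 = 13 · 17 · 29.
φ(6409) = 6409 · (1 − 1/13) · (1 − 1/17) · (1 − 1/29)
       = 6409 · 5376/6409 = 5376.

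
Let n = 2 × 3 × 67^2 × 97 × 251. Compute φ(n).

φ(655762098) = 655762098 · (1 − 1/2) · (1 − 1/3) · (1 − 1/67) · (1 − 1/97) · (1 − 1/251)
       = 655762098 · 3168000/9787494 = 212256000.

212256000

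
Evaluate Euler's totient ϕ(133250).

48000

Factor 133250: 133250 = 2 · 5^3 · 13 · 41.
φ(133250) = 133250 · (1 − 1/2) · (1 − 1/5) · (1 − 1/13) · (1 − 1/41)
       = 133250 · 1920/5330 = 48000.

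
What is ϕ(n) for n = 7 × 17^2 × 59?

φ(119357) = 119357 · (1 − 1/7) · (1 − 1/17) · (1 − 1/59)
       = 119357 · 5568/7021 = 94656.

94656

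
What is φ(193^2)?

37056

φ(37249) = 37249 · (1 − 1/193)
       = 37249 · 192/193 = 37056.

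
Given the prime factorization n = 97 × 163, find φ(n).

15552

φ(15811) = 15811 · (1 − 1/97) · (1 − 1/163)
       = 15811 · 15552/15811 = 15552.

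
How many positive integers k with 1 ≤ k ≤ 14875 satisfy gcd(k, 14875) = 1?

First factor: 14875 = 5^3 * 7 * 17.
φ(5^3) = 5^3 − 5^2 = 125 − 25 = 100.
φ(7) = 7 − 1 = 6.
φ(17) = 17 − 1 = 16.
Multiply: 100 · 6 · 16 = 9600.

9600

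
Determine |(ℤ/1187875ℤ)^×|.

806400

Factor 1187875: 1187875 = 5^3 * 13 * 17 * 43.
φ(1187875) = 1187875 · (1 − 1/5) · (1 − 1/13) · (1 − 1/17) · (1 − 1/43)
       = 1187875 · 32256/47515 = 806400.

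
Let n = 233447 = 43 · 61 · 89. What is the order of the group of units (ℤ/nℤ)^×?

φ(43) = 43 − 1 = 42.
φ(61) = 61 − 1 = 60.
φ(89) = 89 − 1 = 88.
Multiply: 42 · 60 · 88 = 221760.

221760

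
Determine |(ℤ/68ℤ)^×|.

32

Factor 68: 68 = 2**2 · 17.
φ(2^2) = 2^1·(2−1) = 2·1 = 2.
φ(17) = 17 − 1 = 16.
Multiply: 2 · 16 = 32.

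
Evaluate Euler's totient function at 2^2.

φ(4) = 4 · (1 − 1/2)
       = 4 · 1/2 = 2.

2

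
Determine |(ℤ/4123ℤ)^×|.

Factor 4123: 4123 = 7 * 19 * 31.
φ(4123) = 4123 · (1 − 1/7) · (1 − 1/19) · (1 − 1/31)
       = 4123 · 3240/4123 = 3240.

3240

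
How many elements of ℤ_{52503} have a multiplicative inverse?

30240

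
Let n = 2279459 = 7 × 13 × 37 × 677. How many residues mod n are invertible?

φ(2279459) = 2279459 · (1 − 1/7) · (1 − 1/13) · (1 − 1/37) · (1 − 1/677)
       = 2279459 · 1752192/2279459 = 1752192.

1752192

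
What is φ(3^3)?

φ(3^3) = 3^3 − 3^2 = 27 − 9 = 18.

18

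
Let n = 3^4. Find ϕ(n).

54

φ(3^4) = 3^4 − 3^3 = 81 − 27 = 54.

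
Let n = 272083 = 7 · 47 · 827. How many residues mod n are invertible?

φ(272083) = 272083 · (1 − 1/7) · (1 − 1/47) · (1 − 1/827)
       = 272083 · 227976/272083 = 227976.

227976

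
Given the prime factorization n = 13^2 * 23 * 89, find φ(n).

302016

φ(13^2) = 13^1·(13−1) = 13·12 = 156.
φ(23) = 23 − 1 = 22.
φ(89) = 89 − 1 = 88.
Multiply: 156 · 22 · 88 = 302016.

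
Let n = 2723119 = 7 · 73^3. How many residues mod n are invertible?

φ(7) = 7 − 1 = 6.
φ(73^3) = 73^3 − 73^2 = 389017 − 5329 = 383688.
Multiply: 6 · 383688 = 2302128.

2302128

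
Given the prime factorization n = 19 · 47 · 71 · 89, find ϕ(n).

5100480

φ(5642867) = 5642867 · (1 − 1/19) · (1 − 1/47) · (1 − 1/71) · (1 − 1/89)
       = 5642867 · 5100480/5642867 = 5100480.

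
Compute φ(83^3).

564898

φ(83^3) = 83^3 − 83^2 = 571787 − 6889 = 564898.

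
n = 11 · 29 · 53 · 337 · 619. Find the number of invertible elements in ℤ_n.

φ(3526850921) = 3526850921 · (1 − 1/11) · (1 − 1/29) · (1 − 1/53) · (1 − 1/337) · (1 − 1/619)
       = 3526850921 · 3023354880/3526850921 = 3023354880.

3023354880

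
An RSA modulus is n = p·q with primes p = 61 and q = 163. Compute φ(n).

9720

φ(61) = 61 − 1 = 60.
φ(163) = 163 − 1 = 162.
Since φ is multiplicative, φ(9943) = 60 · 162 = 9720.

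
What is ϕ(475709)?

First factor: 475709 = 13 × 23 × 37 × 43.
φ(475709) = 475709 · (1 − 1/13) · (1 − 1/23) · (1 − 1/37) · (1 − 1/43)
       = 475709 · 399168/475709 = 399168.

399168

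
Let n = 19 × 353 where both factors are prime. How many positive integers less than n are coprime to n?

6336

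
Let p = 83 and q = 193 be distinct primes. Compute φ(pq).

φ(83) = 83 − 1 = 82.
φ(193) = 193 − 1 = 192.
Since φ is multiplicative, φ(16019) = 82 · 192 = 15744.

15744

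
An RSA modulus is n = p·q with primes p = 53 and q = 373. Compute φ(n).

19344

φ(53) = 53 − 1 = 52.
φ(373) = 373 − 1 = 372.
φ(19769) = 52 × 372 = 19344.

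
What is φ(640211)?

Factor 640211: 640211 = 11**3 * 13 * 37.
φ(640211) = 640211 · (1 − 1/11) · (1 − 1/13) · (1 − 1/37)
       = 640211 · 4320/5291 = 522720.

522720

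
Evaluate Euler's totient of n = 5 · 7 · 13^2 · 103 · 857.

326896128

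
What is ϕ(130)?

Factor 130: 130 = 2 * 5 * 13.
φ(2) = 2 − 1 = 1.
φ(5) = 5 − 1 = 4.
φ(13) = 13 − 1 = 12.
Multiply: 1 · 4 · 12 = 48.

48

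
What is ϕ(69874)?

Prime factorization: 69874 = 2 · 7**2 · 23 · 31.
φ(69874) = 69874 · (1 − 1/2) · (1 − 1/7) · (1 − 1/23) · (1 − 1/31)
       = 69874 · 3960/9982 = 27720.

27720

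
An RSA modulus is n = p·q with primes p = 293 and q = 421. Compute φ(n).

122640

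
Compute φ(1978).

1978 = 2 × 23 × 43.
φ(1978) = 1978 · (1 − 1/2) · (1 − 1/23) · (1 − 1/43)
       = 1978 · 924/1978 = 924.

924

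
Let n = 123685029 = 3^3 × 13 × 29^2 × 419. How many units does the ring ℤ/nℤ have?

73313856

φ(123685029) = 123685029 · (1 − 1/3) · (1 − 1/13) · (1 − 1/29) · (1 − 1/419)
       = 123685029 · 280896/473889 = 73313856.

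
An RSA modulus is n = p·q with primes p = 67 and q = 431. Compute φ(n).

28380

φ(28877) = 28877 · (1 − 1/67) · (1 − 1/431)
       = 28877 · 28380/28877 = 28380.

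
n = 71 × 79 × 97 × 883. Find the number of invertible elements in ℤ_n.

462309120

φ(71) = 71 − 1 = 70.
φ(79) = 79 − 1 = 78.
φ(97) = 97 − 1 = 96.
φ(883) = 883 − 1 = 882.
φ(480416459) = 70 × 78 × 96 × 882 = 462309120.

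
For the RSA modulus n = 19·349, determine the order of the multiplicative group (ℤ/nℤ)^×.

6264

φ(n) = (p − 1)(q − 1) = (19−1)(349−1) = 18·348 = 6264.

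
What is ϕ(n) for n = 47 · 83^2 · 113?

35064512

φ(36587479) = 36587479 · (1 − 1/47) · (1 − 1/83) · (1 − 1/113)
       = 36587479 · 422464/440813 = 35064512.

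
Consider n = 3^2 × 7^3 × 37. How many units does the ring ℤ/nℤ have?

φ(114219) = 114219 · (1 − 1/3) · (1 − 1/7) · (1 − 1/37)
       = 114219 · 432/777 = 63504.

63504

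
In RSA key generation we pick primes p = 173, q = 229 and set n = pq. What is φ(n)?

39216

φ(pq) = (p−1)(q−1) = 172 · 228 = 39216.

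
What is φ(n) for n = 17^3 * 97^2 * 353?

φ(17^3) = 17^2·(17−1) = 289·16 = 4624.
φ(97^2) = 97^1·(97−1) = 97·96 = 9312.
φ(353) = 353 − 1 = 352.
φ(16317925201) = 4624 × 9312 × 352 = 15156658176.

15156658176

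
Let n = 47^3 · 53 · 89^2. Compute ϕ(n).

φ(43586245099) = 43586245099 · (1 − 1/47) · (1 − 1/53) · (1 − 1/89)
       = 43586245099 · 210496/221699 = 41383724096.

41383724096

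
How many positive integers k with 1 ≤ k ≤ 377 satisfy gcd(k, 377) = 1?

First factor: 377 = 13 × 29.
φ(377) = 377 · (1 − 1/13) · (1 − 1/29)
       = 377 · 336/377 = 336.

336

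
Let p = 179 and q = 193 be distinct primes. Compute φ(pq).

φ(pq) = (p−1)(q−1) = 178 · 192 = 34176.

34176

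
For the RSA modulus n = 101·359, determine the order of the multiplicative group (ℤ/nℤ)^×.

35800

φ(n) = (p − 1)(q − 1) = (101−1)(359−1) = 100·358 = 35800.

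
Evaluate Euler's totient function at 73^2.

5256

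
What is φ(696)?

First factor: 696 = 2^3 × 3 × 29.
φ(2^3) = 2^2·(2−1) = 4·1 = 4.
φ(3) = 3 − 1 = 2.
φ(29) = 29 − 1 = 28.
φ(696) = 4 × 2 × 28 = 224.

224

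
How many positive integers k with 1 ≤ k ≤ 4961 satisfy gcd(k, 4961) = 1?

Factor 4961: 4961 = 11^2 * 41.
φ(4961) = 4961 · (1 − 1/11) · (1 − 1/41)
       = 4961 · 400/451 = 4400.

4400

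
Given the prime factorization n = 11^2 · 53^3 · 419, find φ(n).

φ(11^2) = 11^2 − 11^1 = 121 − 11 = 110.
φ(53^3) = 53^2·(53−1) = 2809·52 = 146068.
φ(419) = 419 − 1 = 418.
φ(7547915023) = 110 × 146068 × 418 = 6716206640.

6716206640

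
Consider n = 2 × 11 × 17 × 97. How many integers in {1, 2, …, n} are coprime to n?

φ(36278) = 36278 · (1 − 1/2) · (1 − 1/11) · (1 − 1/17) · (1 − 1/97)
       = 36278 · 15360/36278 = 15360.

15360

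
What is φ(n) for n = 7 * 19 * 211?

φ(7) = 7 − 1 = 6.
φ(19) = 19 − 1 = 18.
φ(211) = 211 − 1 = 210.
Since φ is multiplicative, φ(28063) = 6 · 18 · 210 = 22680.

22680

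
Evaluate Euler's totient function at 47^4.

φ(47^4) = 47^4 − 47^3 = 4879681 − 103823 = 4775858.

4775858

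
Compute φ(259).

216

First factor: 259 = 7 · 37.
φ(259) = 259 · (1 − 1/7) · (1 − 1/37)
       = 259 · 216/259 = 216.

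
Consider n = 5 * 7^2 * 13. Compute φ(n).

2016

φ(3185) = 3185 · (1 − 1/5) · (1 − 1/7) · (1 − 1/13)
       = 3185 · 288/455 = 2016.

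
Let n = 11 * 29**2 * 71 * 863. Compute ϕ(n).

489960800

φ(11) = 11 − 1 = 10.
φ(29^2) = 29^1·(29−1) = 29·28 = 812.
φ(71) = 71 − 1 = 70.
φ(863) = 863 − 1 = 862.
Multiply: 10 · 812 · 70 · 862 = 489960800.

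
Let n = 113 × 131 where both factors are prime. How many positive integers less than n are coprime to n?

φ(n) = (p − 1)(q − 1) = (113−1)(131−1) = 112·130 = 14560.

14560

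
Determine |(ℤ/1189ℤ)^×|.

1189 = 29 · 41.
φ(29) = 29 − 1 = 28.
φ(41) = 41 − 1 = 40.
Since φ is multiplicative, φ(1189) = 28 · 40 = 1120.

1120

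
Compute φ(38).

Factor 38: 38 = 2 · 19.
φ(38) = 38 · (1 − 1/2) · (1 − 1/19)
       = 38 · 18/38 = 18.

18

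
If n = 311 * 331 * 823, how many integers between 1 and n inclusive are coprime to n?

84090600

φ(311) = 311 − 1 = 310.
φ(331) = 331 − 1 = 330.
φ(823) = 823 − 1 = 822.
φ(84720443) = 310 × 330 × 822 = 84090600.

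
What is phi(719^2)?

516242

φ(516961) = 516961 · (1 − 1/719)
       = 516961 · 718/719 = 516242.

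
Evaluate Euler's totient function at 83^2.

6806

φ(83^2) = 83^1·(83−1) = 83·82 = 6806.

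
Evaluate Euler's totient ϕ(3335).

2464

First factor: 3335 = 5 × 23 × 29.
φ(3335) = 3335 · (1 − 1/5) · (1 − 1/23) · (1 − 1/29)
       = 3335 · 2464/3335 = 2464.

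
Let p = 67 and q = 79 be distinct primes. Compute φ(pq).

5148

φ(67) = 67 − 1 = 66.
φ(79) = 79 − 1 = 78.
φ(5293) = 66 × 78 = 5148.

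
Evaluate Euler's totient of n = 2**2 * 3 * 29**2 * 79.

253344

φ(797268) = 797268 · (1 − 1/2) · (1 − 1/3) · (1 − 1/29) · (1 − 1/79)
       = 797268 · 4368/13746 = 253344.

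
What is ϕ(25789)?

First factor: 25789 = 17 · 37 · 41.
φ(25789) = 25789 · (1 − 1/17) · (1 − 1/37) · (1 − 1/41)
       = 25789 · 23040/25789 = 23040.

23040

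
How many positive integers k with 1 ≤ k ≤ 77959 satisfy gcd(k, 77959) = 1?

63504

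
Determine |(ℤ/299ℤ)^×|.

264

Prime factorization: 299 = 13 * 23.
φ(13) = 13 − 1 = 12.
φ(23) = 23 − 1 = 22.
Multiply: 12 · 22 = 264.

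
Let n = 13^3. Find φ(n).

φ(13^3) = 13^3 − 13^2 = 2197 − 169 = 2028.

2028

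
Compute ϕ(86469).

First factor: 86469 = 3 × 19 × 37 × 41.
φ(86469) = 86469 · (1 − 1/3) · (1 − 1/19) · (1 − 1/37) · (1 − 1/41)
       = 86469 · 51840/86469 = 51840.

51840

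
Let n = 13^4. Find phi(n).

26364

φ(28561) = 28561 · (1 − 1/13)
       = 28561 · 12/13 = 26364.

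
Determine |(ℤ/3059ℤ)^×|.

2376

First factor: 3059 = 7 · 19 · 23.
φ(3059) = 3059 · (1 − 1/7) · (1 − 1/19) · (1 − 1/23)
       = 3059 · 2376/3059 = 2376.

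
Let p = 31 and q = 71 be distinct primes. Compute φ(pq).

φ(2201) = 2201 · (1 − 1/31) · (1 − 1/71)
       = 2201 · 2100/2201 = 2100.

2100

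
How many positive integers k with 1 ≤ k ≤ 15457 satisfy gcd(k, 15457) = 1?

15457 = 13 * 29 * 41.
φ(15457) = 15457 · (1 − 1/13) · (1 − 1/29) · (1 − 1/41)
       = 15457 · 13440/15457 = 13440.

13440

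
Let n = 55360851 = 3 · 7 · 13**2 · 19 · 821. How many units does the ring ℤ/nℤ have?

φ(3) = 3 − 1 = 2.
φ(7) = 7 − 1 = 6.
φ(13^2) = 13^1·(13−1) = 13·12 = 156.
φ(19) = 19 − 1 = 18.
φ(821) = 821 − 1 = 820.
φ(55360851) = 2 × 6 × 156 × 18 × 820 = 27630720.

27630720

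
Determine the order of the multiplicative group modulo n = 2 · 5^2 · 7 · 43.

5040

φ(15050) = 15050 · (1 − 1/2) · (1 − 1/5) · (1 − 1/7) · (1 − 1/43)
       = 15050 · 1008/3010 = 5040.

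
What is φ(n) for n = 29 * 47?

1288

φ(29) = 29 − 1 = 28.
φ(47) = 47 − 1 = 46.
Multiply: 28 · 46 = 1288.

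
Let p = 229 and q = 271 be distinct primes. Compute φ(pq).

For distinct primes, φ(pq) = (p−1)(q−1) = 228 × 270 = 61560.

61560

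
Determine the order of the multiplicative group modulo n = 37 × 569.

20448

φ(21053) = 21053 · (1 − 1/37) · (1 − 1/569)
       = 21053 · 20448/21053 = 20448.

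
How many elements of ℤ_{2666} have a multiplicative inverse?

1260

First factor: 2666 = 2 × 31 × 43.
φ(2666) = 2666 · (1 − 1/2) · (1 − 1/31) · (1 − 1/43)
       = 2666 · 1260/2666 = 1260.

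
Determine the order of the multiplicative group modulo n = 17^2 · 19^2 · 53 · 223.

φ(17^2) = 17^1·(17−1) = 17·16 = 272.
φ(19^2) = 19^2 − 19^1 = 361 − 19 = 342.
φ(53) = 53 − 1 = 52.
φ(223) = 223 − 1 = 222.
Multiply: 272 · 342 · 52 · 222 = 1073869056.

1073869056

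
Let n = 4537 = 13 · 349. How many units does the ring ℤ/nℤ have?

φ(4537) = 4537 · (1 − 1/13) · (1 − 1/349)
       = 4537 · 4176/4537 = 4176.

4176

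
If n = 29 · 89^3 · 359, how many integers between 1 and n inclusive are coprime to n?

6987209152

φ(7339432259) = 7339432259 · (1 − 1/29) · (1 − 1/89) · (1 − 1/359)
       = 7339432259 · 882112/926579 = 6987209152.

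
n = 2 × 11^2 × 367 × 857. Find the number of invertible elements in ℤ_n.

34462560

φ(2) = 2 − 1 = 1.
φ(11^2) = 11^2 − 11^1 = 121 − 11 = 110.
φ(367) = 367 − 1 = 366.
φ(857) = 857 − 1 = 856.
φ(76113598) = 1 × 110 × 366 × 856 = 34462560.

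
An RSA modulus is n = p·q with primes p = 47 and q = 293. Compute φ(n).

13432

For distinct primes, φ(pq) = (p−1)(q−1) = 46 × 292 = 13432.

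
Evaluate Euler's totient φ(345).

176

First factor: 345 = 3 · 5 · 23.
φ(3) = 3 − 1 = 2.
φ(5) = 5 − 1 = 4.
φ(23) = 23 − 1 = 22.
Multiply: 2 · 4 · 22 = 176.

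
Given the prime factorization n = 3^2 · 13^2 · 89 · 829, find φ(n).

φ(112220901) = 112220901 · (1 − 1/3) · (1 − 1/13) · (1 − 1/89) · (1 − 1/829)
       = 112220901 · 1748736/2877459 = 68200704.

68200704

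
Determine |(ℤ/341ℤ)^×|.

Factor 341: 341 = 11 * 31.
φ(341) = 341 · (1 − 1/11) · (1 − 1/31)
       = 341 · 300/341 = 300.

300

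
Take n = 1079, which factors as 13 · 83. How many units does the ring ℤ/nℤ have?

φ(1079) = 1079 · (1 − 1/13) · (1 − 1/83)
       = 1079 · 984/1079 = 984.

984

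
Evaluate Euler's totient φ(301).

252

Prime factorization: 301 = 7 · 43.
φ(7) = 7 − 1 = 6.
φ(43) = 43 − 1 = 42.
Multiply: 6 · 42 = 252.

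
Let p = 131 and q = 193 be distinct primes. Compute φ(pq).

24960

φ(n) = (p − 1)(q − 1) = (131−1)(193−1) = 130·192 = 24960.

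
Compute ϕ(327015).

157248

327015 = 3^2 · 5 · 13^2 · 43.
φ(327015) = 327015 · (1 − 1/3) · (1 − 1/5) · (1 − 1/13) · (1 − 1/43)
       = 327015 · 4032/8385 = 157248.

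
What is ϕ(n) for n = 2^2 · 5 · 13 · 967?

92736

φ(2^2) = 2^2 − 2^1 = 4 − 2 = 2.
φ(5) = 5 − 1 = 4.
φ(13) = 13 − 1 = 12.
φ(967) = 967 − 1 = 966.
Multiply: 2 · 4 · 12 · 966 = 92736.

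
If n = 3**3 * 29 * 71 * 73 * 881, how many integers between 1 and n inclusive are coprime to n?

φ(3^3) = 3^3 − 3^2 = 27 − 9 = 18.
φ(29) = 29 − 1 = 28.
φ(71) = 71 − 1 = 70.
φ(73) = 73 − 1 = 72.
φ(881) = 881 − 1 = 880.
Since φ is multiplicative, φ(3575352609) = 18 · 28 · 70 · 72 · 880 = 2235340800.

2235340800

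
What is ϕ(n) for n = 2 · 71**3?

352870

φ(715822) = 715822 · (1 − 1/2) · (1 − 1/71)
       = 715822 · 70/142 = 352870.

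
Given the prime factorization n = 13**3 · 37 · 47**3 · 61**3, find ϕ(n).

1656284430453120

φ(1915644247579907) = 1915644247579907 · (1 − 1/13) · (1 − 1/37) · (1 − 1/47) · (1 − 1/61)
       = 1915644247579907 · 1192320/1379027 = 1656284430453120.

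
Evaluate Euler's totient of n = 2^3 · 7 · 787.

φ(2^3) = 2^2·(2−1) = 4·1 = 4.
φ(7) = 7 − 1 = 6.
φ(787) = 787 − 1 = 786.
Since φ is multiplicative, φ(44072) = 4 · 6 · 786 = 18864.

18864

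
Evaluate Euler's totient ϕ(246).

80

Factor 246: 246 = 2 × 3 × 41.
φ(2) = 2 − 1 = 1.
φ(3) = 3 − 1 = 2.
φ(41) = 41 − 1 = 40.
Since φ is multiplicative, φ(246) = 1 · 2 · 40 = 80.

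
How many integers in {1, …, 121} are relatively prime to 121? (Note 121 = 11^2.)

φ(11^2) = 11^1·(11−1) = 11·10 = 110.

110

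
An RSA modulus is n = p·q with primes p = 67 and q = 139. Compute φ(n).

9108

φ(67) = 67 − 1 = 66.
φ(139) = 139 − 1 = 138.
φ(9313) = 66 × 138 = 9108.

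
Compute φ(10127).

First factor: 10127 = 13 · 19 · 41.
φ(13) = 13 − 1 = 12.
φ(19) = 19 − 1 = 18.
φ(41) = 41 − 1 = 40.
Multiply: 12 · 18 · 40 = 8640.

8640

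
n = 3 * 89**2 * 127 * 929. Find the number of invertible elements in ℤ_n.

φ(2803630029) = 2803630029 · (1 − 1/3) · (1 − 1/89) · (1 − 1/127) · (1 − 1/929)
       = 2803630029 · 20579328/31501461 = 1831560192.

1831560192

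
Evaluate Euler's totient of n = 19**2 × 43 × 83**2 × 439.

φ(46945758733) = 46945758733 · (1 − 1/19) · (1 − 1/43) · (1 − 1/83) · (1 − 1/439)
       = 46945758733 · 27152496/29769029 = 42819486192.

42819486192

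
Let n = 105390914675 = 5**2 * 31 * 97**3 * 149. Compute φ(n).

80209843200

φ(5^2) = 5^1·(5−1) = 5·4 = 20.
φ(31) = 31 − 1 = 30.
φ(97^3) = 97^2·(97−1) = 9409·96 = 903264.
φ(149) = 149 − 1 = 148.
Multiply: 20 · 30 · 903264 · 148 = 80209843200.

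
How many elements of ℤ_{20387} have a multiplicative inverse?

18144

Prime factorization: 20387 = 19 · 29 · 37.
φ(19) = 19 − 1 = 18.
φ(29) = 29 − 1 = 28.
φ(37) = 37 − 1 = 36.
Since φ is multiplicative, φ(20387) = 18 · 28 · 36 = 18144.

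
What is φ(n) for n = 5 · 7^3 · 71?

82320

φ(121765) = 121765 · (1 − 1/5) · (1 − 1/7) · (1 − 1/71)
       = 121765 · 1680/2485 = 82320.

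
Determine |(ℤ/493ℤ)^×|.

493 = 17 · 29.
φ(493) = 493 · (1 − 1/17) · (1 − 1/29)
       = 493 · 448/493 = 448.

448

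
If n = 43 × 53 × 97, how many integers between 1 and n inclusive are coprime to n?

209664

φ(43) = 43 − 1 = 42.
φ(53) = 53 − 1 = 52.
φ(97) = 97 − 1 = 96.
φ(221063) = 42 × 52 × 96 = 209664.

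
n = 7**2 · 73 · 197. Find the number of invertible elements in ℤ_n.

φ(704669) = 704669 · (1 − 1/7) · (1 − 1/73) · (1 − 1/197)
       = 704669 · 84672/100667 = 592704.

592704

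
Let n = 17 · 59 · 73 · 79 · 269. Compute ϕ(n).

1396721664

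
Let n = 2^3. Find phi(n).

4

φ(8) = 8 · (1 − 1/2)
       = 8 · 1/2 = 4.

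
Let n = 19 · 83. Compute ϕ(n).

φ(19) = 19 − 1 = 18.
φ(83) = 83 − 1 = 82.
Multiply: 18 · 82 = 1476.

1476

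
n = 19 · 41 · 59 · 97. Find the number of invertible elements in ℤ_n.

4008960

φ(19) = 19 − 1 = 18.
φ(41) = 41 − 1 = 40.
φ(59) = 59 − 1 = 58.
φ(97) = 97 − 1 = 96.
Multiply: 18 · 40 · 58 · 96 = 4008960.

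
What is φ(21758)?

First factor: 21758 = 2 · 11 · 23 · 43.
φ(21758) = 21758 · (1 − 1/2) · (1 − 1/11) · (1 − 1/23) · (1 − 1/43)
       = 21758 · 9240/21758 = 9240.

9240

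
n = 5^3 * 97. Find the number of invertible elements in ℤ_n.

9600

φ(5^3) = 5^2·(5−1) = 25·4 = 100.
φ(97) = 97 − 1 = 96.
φ(12125) = 100 × 96 = 9600.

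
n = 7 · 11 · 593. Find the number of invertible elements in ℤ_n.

φ(45661) = 45661 · (1 − 1/7) · (1 − 1/11) · (1 − 1/593)
       = 45661 · 35520/45661 = 35520.

35520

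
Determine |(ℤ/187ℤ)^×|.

First factor: 187 = 11 · 17.
φ(11) = 11 − 1 = 10.
φ(17) = 17 − 1 = 16.
Since φ is multiplicative, φ(187) = 10 · 16 = 160.

160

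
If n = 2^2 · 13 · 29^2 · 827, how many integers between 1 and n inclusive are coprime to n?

φ(2^2) = 2^2 − 2^1 = 4 − 2 = 2.
φ(13) = 13 − 1 = 12.
φ(29^2) = 29^1·(29−1) = 29·28 = 812.
φ(827) = 827 − 1 = 826.
Multiply: 2 · 12 · 812 · 826 = 16097088.

16097088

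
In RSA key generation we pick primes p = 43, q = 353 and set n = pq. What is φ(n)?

14784

φ(n) = (p − 1)(q − 1) = (43−1)(353−1) = 42·352 = 14784.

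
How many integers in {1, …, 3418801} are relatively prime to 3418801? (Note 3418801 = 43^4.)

φ(43^4) = 43^4 − 43^3 = 3418801 − 79507 = 3339294.

3339294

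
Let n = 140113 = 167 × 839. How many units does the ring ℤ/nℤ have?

φ(140113) = 140113 · (1 − 1/167) · (1 − 1/839)
       = 140113 · 139108/140113 = 139108.

139108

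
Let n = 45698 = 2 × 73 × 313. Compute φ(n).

φ(45698) = 45698 · (1 − 1/2) · (1 − 1/73) · (1 − 1/313)
       = 45698 · 22464/45698 = 22464.

22464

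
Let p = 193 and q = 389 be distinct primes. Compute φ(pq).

74496

φ(193) = 193 − 1 = 192.
φ(389) = 389 − 1 = 388.
Multiply: 192 · 388 = 74496.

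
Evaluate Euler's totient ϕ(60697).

44352

First factor: 60697 = 7 × 13 × 23 × 29.
φ(60697) = 60697 · (1 − 1/7) · (1 − 1/13) · (1 − 1/23) · (1 − 1/29)
       = 60697 · 44352/60697 = 44352.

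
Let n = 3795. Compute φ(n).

1760

Prime factorization: 3795 = 3 * 5 * 11 * 23.
φ(3795) = 3795 · (1 − 1/3) · (1 − 1/5) · (1 − 1/11) · (1 − 1/23)
       = 3795 · 1760/3795 = 1760.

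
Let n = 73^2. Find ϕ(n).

φ(73^2) = 73^1·(73−1) = 73·72 = 5256.

5256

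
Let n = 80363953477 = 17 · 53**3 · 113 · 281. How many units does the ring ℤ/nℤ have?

73291079680

φ(17) = 17 − 1 = 16.
φ(53^3) = 53^2·(53−1) = 2809·52 = 146068.
φ(113) = 113 − 1 = 112.
φ(281) = 281 − 1 = 280.
Since φ is multiplicative, φ(80363953477) = 16 · 146068 · 112 · 280 = 73291079680.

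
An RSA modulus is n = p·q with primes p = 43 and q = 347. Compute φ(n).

φ(14921) = 14921 · (1 − 1/43) · (1 − 1/347)
       = 14921 · 14532/14921 = 14532.

14532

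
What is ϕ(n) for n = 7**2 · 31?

φ(7^2) = 7^2 − 7^1 = 49 − 7 = 42.
φ(31) = 31 − 1 = 30.
Since φ is multiplicative, φ(1519) = 42 · 30 = 1260.

1260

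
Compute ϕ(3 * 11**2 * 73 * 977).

φ(25889523) = 25889523 · (1 − 1/3) · (1 − 1/11) · (1 − 1/73) · (1 − 1/977)
       = 25889523 · 1405440/2353593 = 15459840.

15459840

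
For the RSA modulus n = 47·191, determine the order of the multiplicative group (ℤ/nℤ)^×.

For distinct primes, φ(pq) = (p−1)(q−1) = 46 × 190 = 8740.

8740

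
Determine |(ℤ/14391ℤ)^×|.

Prime factorization: 14391 = 3^3 · 13 · 41.
φ(14391) = 14391 · (1 − 1/3) · (1 − 1/13) · (1 − 1/41)
       = 14391 · 960/1599 = 8640.

8640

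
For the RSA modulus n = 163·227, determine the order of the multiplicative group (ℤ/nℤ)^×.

36612

φ(pq) = (p−1)(q−1) = 162 · 226 = 36612.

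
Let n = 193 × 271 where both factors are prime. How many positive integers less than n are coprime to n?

51840

φ(n) = (p − 1)(q − 1) = (193−1)(271−1) = 192·270 = 51840.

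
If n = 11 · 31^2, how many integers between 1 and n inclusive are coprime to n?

φ(10571) = 10571 · (1 − 1/11) · (1 − 1/31)
       = 10571 · 300/341 = 9300.

9300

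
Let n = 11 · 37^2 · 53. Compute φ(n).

φ(11) = 11 − 1 = 10.
φ(37^2) = 37^2 − 37^1 = 1369 − 37 = 1332.
φ(53) = 53 − 1 = 52.
φ(798127) = 10 × 1332 × 52 = 692640.

692640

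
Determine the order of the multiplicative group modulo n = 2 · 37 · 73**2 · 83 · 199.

φ(6513412882) = 6513412882 · (1 − 1/2) · (1 − 1/37) · (1 − 1/73) · (1 − 1/83) · (1 − 1/199)
       = 6513412882 · 42083712/89224834 = 3072110976.

3072110976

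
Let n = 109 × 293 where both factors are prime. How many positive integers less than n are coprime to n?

For distinct primes, φ(pq) = (p−1)(q−1) = 108 × 292 = 31536.

31536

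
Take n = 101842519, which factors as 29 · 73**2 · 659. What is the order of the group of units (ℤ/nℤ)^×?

φ(101842519) = 101842519 · (1 − 1/29) · (1 − 1/73) · (1 − 1/659)
       = 101842519 · 1326528/1395103 = 96836544.

96836544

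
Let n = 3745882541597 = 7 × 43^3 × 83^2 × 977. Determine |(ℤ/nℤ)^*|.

φ(7) = 7 − 1 = 6.
φ(43^3) = 43^2·(43−1) = 1849·42 = 77658.
φ(83^2) = 83^2 − 83^1 = 6889 − 83 = 6806.
φ(977) = 977 − 1 = 976.
Multiply: 6 · 77658 · 6806 · 976 = 3095132277888.

3095132277888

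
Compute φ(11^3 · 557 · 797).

φ(11^3) = 11^3 − 11^2 = 1331 − 121 = 1210.
φ(557) = 557 − 1 = 556.
φ(797) = 797 − 1 = 796.
φ(590869499) = 1210 × 556 × 796 = 535516960.

535516960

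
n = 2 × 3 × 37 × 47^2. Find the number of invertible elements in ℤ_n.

155664

φ(2) = 2 − 1 = 1.
φ(3) = 3 − 1 = 2.
φ(37) = 37 − 1 = 36.
φ(47^2) = 47^2 − 47^1 = 2209 − 47 = 2162.
φ(490398) = 1 × 2 × 36 × 2162 = 155664.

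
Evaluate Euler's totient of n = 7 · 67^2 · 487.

12894552

φ(7) = 7 − 1 = 6.
φ(67^2) = 67^1·(67−1) = 67·66 = 4422.
φ(487) = 487 − 1 = 486.
Since φ is multiplicative, φ(15303001) = 6 · 4422 · 486 = 12894552.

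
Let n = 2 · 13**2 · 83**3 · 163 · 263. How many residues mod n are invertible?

φ(8285034673214) = 8285034673214 · (1 − 1/2) · (1 − 1/13) · (1 − 1/83) · (1 − 1/163) · (1 − 1/263)
       = 8285034673214 · 41764896/92511302 = 3740338791072.

3740338791072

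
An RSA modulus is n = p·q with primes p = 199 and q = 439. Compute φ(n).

86724

φ(pq) = (p−1)(q−1) = 198 · 438 = 86724.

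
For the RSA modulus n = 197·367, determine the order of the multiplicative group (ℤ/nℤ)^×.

71736

φ(n) = (p − 1)(q − 1) = (197−1)(367−1) = 196·366 = 71736.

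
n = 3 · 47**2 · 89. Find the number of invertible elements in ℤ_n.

φ(589803) = 589803 · (1 − 1/3) · (1 − 1/47) · (1 − 1/89)
       = 589803 · 8096/12549 = 380512.

380512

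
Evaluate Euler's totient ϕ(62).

Prime factorization: 62 = 2 · 31.
φ(2) = 2 − 1 = 1.
φ(31) = 31 − 1 = 30.
Multiply: 1 · 30 = 30.

30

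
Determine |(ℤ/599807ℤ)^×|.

Prime factorization: 599807 = 13 × 29 × 37 × 43.
φ(13) = 13 − 1 = 12.
φ(29) = 29 − 1 = 28.
φ(37) = 37 − 1 = 36.
φ(43) = 43 − 1 = 42.
φ(599807) = 12 × 28 × 36 × 42 = 508032.

508032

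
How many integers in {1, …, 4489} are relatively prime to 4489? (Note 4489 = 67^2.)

4422

φ(67^2) = 67^1·(67−1) = 67·66 = 4422.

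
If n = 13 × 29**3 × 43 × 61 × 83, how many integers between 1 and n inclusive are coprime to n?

58391504640

φ(13) = 13 − 1 = 12.
φ(29^3) = 29^2·(29−1) = 841·28 = 23548.
φ(43) = 43 − 1 = 42.
φ(61) = 61 − 1 = 60.
φ(83) = 83 − 1 = 82.
Multiply: 12 · 23548 · 42 · 60 · 82 = 58391504640.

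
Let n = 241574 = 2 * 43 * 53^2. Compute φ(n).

115752

φ(2) = 2 − 1 = 1.
φ(43) = 43 − 1 = 42.
φ(53^2) = 53^1·(53−1) = 53·52 = 2756.
Multiply: 1 · 42 · 2756 = 115752.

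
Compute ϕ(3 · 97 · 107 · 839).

17054976

φ(3) = 3 − 1 = 2.
φ(97) = 97 − 1 = 96.
φ(107) = 107 − 1 = 106.
φ(839) = 839 − 1 = 838.
Since φ is multiplicative, φ(26123943) = 2 · 96 · 106 · 838 = 17054976.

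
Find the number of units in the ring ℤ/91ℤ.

72

91 = 7 × 13.
φ(7) = 7 − 1 = 6.
φ(13) = 13 − 1 = 12.
Since φ is multiplicative, φ(91) = 6 · 12 = 72.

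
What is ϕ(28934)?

12672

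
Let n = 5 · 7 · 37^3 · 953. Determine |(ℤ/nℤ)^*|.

1126040832

φ(1689530815) = 1689530815 · (1 − 1/5) · (1 − 1/7) · (1 − 1/37) · (1 − 1/953)
       = 1689530815 · 822528/1234135 = 1126040832.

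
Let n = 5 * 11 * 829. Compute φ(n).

33120

φ(45595) = 45595 · (1 − 1/5) · (1 − 1/11) · (1 − 1/829)
       = 45595 · 33120/45595 = 33120.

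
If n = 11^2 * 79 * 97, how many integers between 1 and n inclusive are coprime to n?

φ(11^2) = 11^1·(11−1) = 11·10 = 110.
φ(79) = 79 − 1 = 78.
φ(97) = 97 − 1 = 96.
Multiply: 110 · 78 · 96 = 823680.

823680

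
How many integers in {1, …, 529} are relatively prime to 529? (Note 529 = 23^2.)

φ(529) = 529 · (1 − 1/23)
       = 529 · 22/23 = 506.

506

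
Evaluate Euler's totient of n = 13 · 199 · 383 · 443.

φ(13) = 13 − 1 = 12.
φ(199) = 199 − 1 = 198.
φ(383) = 383 − 1 = 382.
φ(443) = 443 − 1 = 442.
Since φ is multiplicative, φ(438933703) = 12 · 198 · 382 · 442 = 401173344.

401173344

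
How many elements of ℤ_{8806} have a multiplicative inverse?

3456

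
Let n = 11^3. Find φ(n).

1210

φ(1331) = 1331 · (1 − 1/11)
       = 1331 · 10/11 = 1210.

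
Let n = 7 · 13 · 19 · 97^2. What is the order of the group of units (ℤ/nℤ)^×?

φ(16268161) = 16268161 · (1 − 1/7) · (1 − 1/13) · (1 − 1/19) · (1 − 1/97)
       = 16268161 · 124416/167713 = 12068352.

12068352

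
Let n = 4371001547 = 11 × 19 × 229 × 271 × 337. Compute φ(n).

φ(11) = 11 − 1 = 10.
φ(19) = 19 − 1 = 18.
φ(229) = 229 − 1 = 228.
φ(271) = 271 − 1 = 270.
φ(337) = 337 − 1 = 336.
Since φ is multiplicative, φ(4371001547) = 10 · 18 · 228 · 270 · 336 = 3723148800.

3723148800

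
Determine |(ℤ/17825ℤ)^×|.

First factor: 17825 = 5**2 × 23 × 31.
φ(5^2) = 5^2 − 5^1 = 25 − 5 = 20.
φ(23) = 23 − 1 = 22.
φ(31) = 31 − 1 = 30.
φ(17825) = 20 × 22 × 30 = 13200.

13200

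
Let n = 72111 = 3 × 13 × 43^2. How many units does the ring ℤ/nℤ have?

43344

φ(72111) = 72111 · (1 − 1/3) · (1 − 1/13) · (1 − 1/43)
       = 72111 · 1008/1677 = 43344.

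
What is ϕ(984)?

Factor 984: 984 = 2**3 × 3 × 41.
φ(984) = 984 · (1 − 1/2) · (1 − 1/3) · (1 − 1/41)
       = 984 · 80/246 = 320.

320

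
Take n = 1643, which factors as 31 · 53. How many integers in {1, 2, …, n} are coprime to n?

φ(1643) = 1643 · (1 − 1/31) · (1 − 1/53)
       = 1643 · 1560/1643 = 1560.

1560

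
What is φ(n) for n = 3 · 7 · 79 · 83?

φ(3) = 3 − 1 = 2.
φ(7) = 7 − 1 = 6.
φ(79) = 79 − 1 = 78.
φ(83) = 83 − 1 = 82.
Multiply: 2 · 6 · 78 · 82 = 76752.

76752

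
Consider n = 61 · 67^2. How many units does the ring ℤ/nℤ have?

φ(61) = 61 − 1 = 60.
φ(67^2) = 67^1·(67−1) = 67·66 = 4422.
φ(273829) = 60 × 4422 = 265320.

265320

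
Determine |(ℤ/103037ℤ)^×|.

103037 = 11 · 17 · 19 · 29.
φ(11) = 11 − 1 = 10.
φ(17) = 17 − 1 = 16.
φ(19) = 19 − 1 = 18.
φ(29) = 29 − 1 = 28.
Multiply: 10 · 16 · 18 · 28 = 80640.

80640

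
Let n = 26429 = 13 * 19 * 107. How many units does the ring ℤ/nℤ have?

φ(13) = 13 − 1 = 12.
φ(19) = 19 − 1 = 18.
φ(107) = 107 − 1 = 106.
φ(26429) = 12 × 18 × 106 = 22896.

22896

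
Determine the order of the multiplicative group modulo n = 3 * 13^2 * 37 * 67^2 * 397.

φ(3) = 3 − 1 = 2.
φ(13^2) = 13^1·(13−1) = 13·12 = 156.
φ(37) = 37 − 1 = 36.
φ(67^2) = 67^1·(67−1) = 67·66 = 4422.
φ(397) = 397 − 1 = 396.
Multiply: 2 · 156 · 36 · 4422 · 396 = 19668489984.

19668489984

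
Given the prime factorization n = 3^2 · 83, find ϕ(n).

492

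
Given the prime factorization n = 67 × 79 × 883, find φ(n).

φ(4673719) = 4673719 · (1 − 1/67) · (1 − 1/79) · (1 − 1/883)
       = 4673719 · 4540536/4673719 = 4540536.

4540536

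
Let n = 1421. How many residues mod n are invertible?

1176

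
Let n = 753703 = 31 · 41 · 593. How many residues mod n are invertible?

710400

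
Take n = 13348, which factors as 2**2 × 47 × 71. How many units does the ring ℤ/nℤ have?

6440

φ(2^2) = 2^1·(2−1) = 2·1 = 2.
φ(47) = 47 − 1 = 46.
φ(71) = 71 − 1 = 70.
φ(13348) = 2 × 46 × 70 = 6440.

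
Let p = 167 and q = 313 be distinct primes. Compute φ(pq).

51792

φ(167) = 167 − 1 = 166.
φ(313) = 313 − 1 = 312.
Since φ is multiplicative, φ(52271) = 166 · 312 = 51792.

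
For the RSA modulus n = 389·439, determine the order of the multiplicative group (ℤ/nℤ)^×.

169944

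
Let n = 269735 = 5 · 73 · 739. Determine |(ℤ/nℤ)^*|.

212544

φ(269735) = 269735 · (1 − 1/5) · (1 − 1/73) · (1 − 1/739)
       = 269735 · 212544/269735 = 212544.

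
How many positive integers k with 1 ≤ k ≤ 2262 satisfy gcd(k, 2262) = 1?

672

2262 = 2 · 3 · 13 · 29.
φ(2262) = 2262 · (1 − 1/2) · (1 − 1/3) · (1 − 1/13) · (1 − 1/29)
       = 2262 · 672/2262 = 672.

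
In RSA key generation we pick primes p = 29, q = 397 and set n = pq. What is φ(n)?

φ(n) = (p − 1)(q − 1) = (29−1)(397−1) = 28·396 = 11088.

11088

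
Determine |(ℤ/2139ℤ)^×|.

1320

First factor: 2139 = 3 · 23 · 31.
φ(2139) = 2139 · (1 − 1/3) · (1 − 1/23) · (1 − 1/31)
       = 2139 · 1320/2139 = 1320.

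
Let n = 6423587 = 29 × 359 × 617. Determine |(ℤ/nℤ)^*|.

φ(29) = 29 − 1 = 28.
φ(359) = 359 − 1 = 358.
φ(617) = 617 − 1 = 616.
Multiply: 28 · 358 · 616 = 6174784.

6174784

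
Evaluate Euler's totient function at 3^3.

φ(27) = 27 · (1 − 1/3)
       = 27 · 2/3 = 18.

18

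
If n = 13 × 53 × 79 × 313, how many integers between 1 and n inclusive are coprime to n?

φ(13) = 13 − 1 = 12.
φ(53) = 53 − 1 = 52.
φ(79) = 79 − 1 = 78.
φ(313) = 313 − 1 = 312.
Multiply: 12 · 52 · 78 · 312 = 15185664.

15185664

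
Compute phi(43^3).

77658

φ(79507) = 79507 · (1 − 1/43)
       = 79507 · 42/43 = 77658.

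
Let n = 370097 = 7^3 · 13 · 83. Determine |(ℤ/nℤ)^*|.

φ(7^3) = 7^2·(7−1) = 49·6 = 294.
φ(13) = 13 − 1 = 12.
φ(83) = 83 − 1 = 82.
φ(370097) = 294 × 12 × 82 = 289296.

289296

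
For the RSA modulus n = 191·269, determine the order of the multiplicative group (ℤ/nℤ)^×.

50920

φ(191) = 191 − 1 = 190.
φ(269) = 269 − 1 = 268.
Since φ is multiplicative, φ(51379) = 190 · 268 = 50920.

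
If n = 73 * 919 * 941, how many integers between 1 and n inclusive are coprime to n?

62130240

φ(73) = 73 − 1 = 72.
φ(919) = 919 − 1 = 918.
φ(941) = 941 − 1 = 940.
Multiply: 72 · 918 · 940 = 62130240.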